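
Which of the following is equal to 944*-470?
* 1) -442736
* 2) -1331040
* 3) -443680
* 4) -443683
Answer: 3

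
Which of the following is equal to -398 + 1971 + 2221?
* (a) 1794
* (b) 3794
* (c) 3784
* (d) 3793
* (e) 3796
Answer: b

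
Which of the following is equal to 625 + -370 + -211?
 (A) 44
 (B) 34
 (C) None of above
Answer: A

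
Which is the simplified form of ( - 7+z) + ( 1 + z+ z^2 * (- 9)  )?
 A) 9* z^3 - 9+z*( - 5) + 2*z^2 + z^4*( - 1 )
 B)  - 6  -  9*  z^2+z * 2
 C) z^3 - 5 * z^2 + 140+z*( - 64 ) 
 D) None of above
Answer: B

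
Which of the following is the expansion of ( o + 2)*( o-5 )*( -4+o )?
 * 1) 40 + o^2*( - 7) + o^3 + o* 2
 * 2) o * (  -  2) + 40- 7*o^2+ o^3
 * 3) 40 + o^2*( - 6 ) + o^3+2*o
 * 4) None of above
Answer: 1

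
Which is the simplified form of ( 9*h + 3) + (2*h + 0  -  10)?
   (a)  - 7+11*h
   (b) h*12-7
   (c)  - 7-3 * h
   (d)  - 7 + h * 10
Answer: a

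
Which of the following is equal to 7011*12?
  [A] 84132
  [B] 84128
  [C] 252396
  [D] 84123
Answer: A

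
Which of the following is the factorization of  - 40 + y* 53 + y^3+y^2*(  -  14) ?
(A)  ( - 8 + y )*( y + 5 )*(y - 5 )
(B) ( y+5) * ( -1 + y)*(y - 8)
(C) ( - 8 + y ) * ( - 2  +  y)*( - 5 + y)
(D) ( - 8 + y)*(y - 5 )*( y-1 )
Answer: D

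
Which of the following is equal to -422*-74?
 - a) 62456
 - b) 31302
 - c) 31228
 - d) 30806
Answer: c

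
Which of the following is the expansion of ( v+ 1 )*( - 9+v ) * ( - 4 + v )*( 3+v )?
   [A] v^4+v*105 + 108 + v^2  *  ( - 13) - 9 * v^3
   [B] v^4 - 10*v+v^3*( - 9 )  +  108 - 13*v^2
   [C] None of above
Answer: A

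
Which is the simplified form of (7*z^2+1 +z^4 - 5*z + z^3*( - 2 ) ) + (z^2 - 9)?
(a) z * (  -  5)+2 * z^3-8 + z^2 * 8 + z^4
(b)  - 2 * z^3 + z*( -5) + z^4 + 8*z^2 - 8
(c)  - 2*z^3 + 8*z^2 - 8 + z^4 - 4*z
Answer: b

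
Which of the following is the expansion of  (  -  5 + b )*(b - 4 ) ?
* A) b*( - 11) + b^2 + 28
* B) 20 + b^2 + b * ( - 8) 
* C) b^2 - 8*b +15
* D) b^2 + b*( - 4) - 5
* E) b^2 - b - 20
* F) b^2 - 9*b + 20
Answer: F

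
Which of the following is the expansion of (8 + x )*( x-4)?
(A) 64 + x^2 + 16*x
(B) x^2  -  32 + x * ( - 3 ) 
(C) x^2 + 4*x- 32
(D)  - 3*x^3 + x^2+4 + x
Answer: C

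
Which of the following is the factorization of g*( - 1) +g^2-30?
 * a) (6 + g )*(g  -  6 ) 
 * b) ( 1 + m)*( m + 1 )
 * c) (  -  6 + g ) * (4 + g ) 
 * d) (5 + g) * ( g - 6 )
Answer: d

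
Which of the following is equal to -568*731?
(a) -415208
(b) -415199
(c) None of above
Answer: a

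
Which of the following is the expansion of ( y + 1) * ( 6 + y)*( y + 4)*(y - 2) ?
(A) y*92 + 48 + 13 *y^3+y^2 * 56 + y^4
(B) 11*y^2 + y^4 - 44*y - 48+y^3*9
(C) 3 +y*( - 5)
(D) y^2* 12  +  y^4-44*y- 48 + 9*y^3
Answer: D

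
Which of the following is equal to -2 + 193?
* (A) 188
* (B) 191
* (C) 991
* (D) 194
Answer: B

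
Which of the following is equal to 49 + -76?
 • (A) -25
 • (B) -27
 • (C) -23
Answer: B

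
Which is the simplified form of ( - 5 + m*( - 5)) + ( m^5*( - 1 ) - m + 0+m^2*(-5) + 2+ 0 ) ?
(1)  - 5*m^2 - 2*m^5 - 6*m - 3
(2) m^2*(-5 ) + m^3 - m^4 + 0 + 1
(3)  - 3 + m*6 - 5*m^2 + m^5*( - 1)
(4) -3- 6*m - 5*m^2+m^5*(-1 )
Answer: 4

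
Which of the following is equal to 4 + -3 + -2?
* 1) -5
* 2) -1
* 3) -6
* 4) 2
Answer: 2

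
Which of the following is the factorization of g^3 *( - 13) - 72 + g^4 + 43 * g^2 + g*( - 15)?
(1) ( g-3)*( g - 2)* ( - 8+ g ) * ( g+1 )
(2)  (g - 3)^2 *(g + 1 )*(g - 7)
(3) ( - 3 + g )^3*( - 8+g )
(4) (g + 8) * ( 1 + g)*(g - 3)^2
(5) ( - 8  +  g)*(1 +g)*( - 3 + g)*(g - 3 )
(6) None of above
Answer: 5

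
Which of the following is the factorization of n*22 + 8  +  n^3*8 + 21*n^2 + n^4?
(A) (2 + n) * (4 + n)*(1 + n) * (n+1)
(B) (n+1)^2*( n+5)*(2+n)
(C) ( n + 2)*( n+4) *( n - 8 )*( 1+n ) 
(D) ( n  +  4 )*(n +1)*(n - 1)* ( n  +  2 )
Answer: A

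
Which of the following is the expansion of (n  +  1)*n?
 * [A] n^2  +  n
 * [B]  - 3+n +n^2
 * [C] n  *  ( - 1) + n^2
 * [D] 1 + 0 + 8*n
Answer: A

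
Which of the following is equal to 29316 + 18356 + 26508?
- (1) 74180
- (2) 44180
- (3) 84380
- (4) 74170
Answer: 1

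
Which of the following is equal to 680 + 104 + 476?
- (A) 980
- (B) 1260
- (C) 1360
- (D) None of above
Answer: B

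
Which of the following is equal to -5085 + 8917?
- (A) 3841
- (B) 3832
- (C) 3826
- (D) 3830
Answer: B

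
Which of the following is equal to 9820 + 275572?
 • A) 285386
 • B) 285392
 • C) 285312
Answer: B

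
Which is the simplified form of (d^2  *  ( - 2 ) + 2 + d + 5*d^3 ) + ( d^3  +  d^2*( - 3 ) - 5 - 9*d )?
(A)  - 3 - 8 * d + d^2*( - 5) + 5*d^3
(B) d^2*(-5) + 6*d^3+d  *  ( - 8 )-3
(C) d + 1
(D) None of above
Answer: B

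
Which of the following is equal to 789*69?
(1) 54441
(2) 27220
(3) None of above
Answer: 1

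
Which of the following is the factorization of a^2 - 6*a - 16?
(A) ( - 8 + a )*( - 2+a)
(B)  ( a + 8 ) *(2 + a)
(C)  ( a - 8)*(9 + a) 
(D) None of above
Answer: D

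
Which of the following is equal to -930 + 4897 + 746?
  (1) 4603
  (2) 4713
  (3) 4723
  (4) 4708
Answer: 2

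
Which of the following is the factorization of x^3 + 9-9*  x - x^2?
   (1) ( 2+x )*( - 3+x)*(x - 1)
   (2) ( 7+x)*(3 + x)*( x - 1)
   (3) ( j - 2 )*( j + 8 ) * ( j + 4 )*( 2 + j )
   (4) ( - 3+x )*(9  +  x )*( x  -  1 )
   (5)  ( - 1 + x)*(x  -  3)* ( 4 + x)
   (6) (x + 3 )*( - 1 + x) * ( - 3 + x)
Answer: 6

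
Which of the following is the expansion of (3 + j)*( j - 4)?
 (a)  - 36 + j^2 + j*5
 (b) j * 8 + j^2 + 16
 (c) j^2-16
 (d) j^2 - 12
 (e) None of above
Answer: e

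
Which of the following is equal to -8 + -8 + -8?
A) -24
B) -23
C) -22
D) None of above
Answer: A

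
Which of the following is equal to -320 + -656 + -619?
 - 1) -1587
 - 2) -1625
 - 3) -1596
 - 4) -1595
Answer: 4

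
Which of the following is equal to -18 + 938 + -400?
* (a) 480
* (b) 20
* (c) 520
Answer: c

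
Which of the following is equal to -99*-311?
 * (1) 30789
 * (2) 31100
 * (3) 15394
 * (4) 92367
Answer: 1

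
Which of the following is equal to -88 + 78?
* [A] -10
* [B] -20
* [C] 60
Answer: A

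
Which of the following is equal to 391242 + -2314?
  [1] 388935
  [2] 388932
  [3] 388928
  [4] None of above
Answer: 3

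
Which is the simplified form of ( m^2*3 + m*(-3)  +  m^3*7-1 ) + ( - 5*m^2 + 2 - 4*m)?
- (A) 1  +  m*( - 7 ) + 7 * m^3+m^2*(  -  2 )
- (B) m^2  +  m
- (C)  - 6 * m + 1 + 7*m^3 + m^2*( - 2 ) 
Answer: A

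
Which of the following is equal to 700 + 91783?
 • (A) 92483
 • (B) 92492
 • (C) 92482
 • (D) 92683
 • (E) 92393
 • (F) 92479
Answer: A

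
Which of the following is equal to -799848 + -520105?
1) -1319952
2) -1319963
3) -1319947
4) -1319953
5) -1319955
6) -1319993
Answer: 4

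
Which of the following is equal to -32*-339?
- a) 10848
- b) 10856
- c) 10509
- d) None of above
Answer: a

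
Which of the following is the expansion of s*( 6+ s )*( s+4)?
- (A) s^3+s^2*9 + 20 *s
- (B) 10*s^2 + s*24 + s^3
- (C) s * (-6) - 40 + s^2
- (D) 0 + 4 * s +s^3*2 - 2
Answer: B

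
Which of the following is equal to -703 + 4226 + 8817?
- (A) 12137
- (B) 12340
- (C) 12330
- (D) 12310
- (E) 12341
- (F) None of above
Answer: B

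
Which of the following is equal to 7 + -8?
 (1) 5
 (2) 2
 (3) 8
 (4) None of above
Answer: 4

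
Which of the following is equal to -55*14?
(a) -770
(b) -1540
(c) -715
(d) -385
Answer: a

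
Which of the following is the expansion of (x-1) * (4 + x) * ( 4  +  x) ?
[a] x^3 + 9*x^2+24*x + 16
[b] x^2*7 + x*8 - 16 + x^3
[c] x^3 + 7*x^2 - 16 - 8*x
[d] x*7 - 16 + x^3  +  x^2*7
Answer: b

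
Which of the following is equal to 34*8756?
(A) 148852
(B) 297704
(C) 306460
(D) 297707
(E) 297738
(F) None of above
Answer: B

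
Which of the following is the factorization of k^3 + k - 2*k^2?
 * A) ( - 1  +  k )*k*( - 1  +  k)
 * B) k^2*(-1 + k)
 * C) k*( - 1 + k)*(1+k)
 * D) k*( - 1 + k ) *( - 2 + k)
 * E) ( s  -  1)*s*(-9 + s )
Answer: A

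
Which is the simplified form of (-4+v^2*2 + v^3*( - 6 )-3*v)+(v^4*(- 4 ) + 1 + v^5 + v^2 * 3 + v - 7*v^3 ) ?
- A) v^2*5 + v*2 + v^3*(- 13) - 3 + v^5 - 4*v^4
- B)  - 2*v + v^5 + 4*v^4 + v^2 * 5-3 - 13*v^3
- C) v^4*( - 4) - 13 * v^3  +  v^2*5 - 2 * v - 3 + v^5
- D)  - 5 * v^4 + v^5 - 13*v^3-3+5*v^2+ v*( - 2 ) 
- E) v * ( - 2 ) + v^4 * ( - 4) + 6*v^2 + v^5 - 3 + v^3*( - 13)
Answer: C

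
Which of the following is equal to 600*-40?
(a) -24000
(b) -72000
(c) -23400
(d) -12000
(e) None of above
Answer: a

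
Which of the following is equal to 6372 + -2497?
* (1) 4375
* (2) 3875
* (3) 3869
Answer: 2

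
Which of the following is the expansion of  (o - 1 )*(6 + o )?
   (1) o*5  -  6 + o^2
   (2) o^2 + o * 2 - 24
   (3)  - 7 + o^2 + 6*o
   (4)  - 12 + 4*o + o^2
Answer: 1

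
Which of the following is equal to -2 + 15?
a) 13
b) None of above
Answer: a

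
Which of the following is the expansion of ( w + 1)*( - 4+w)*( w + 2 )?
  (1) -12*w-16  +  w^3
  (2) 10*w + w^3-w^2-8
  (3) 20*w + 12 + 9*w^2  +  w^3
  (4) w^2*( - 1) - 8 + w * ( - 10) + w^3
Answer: 4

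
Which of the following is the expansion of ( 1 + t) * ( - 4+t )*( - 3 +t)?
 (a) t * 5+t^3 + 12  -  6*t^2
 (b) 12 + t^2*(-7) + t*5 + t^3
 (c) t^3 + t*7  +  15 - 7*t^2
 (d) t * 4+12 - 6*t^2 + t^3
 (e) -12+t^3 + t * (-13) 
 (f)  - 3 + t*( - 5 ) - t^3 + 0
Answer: a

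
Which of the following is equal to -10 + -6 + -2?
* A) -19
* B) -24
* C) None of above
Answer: C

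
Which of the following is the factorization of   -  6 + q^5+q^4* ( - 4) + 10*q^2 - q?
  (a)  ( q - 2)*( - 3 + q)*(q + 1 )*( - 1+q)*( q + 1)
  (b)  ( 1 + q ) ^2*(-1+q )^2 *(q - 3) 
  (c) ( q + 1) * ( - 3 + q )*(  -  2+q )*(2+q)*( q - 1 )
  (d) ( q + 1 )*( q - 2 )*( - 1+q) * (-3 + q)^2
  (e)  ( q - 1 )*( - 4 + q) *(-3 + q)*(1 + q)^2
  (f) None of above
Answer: a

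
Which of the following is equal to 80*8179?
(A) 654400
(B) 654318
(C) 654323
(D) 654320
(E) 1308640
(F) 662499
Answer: D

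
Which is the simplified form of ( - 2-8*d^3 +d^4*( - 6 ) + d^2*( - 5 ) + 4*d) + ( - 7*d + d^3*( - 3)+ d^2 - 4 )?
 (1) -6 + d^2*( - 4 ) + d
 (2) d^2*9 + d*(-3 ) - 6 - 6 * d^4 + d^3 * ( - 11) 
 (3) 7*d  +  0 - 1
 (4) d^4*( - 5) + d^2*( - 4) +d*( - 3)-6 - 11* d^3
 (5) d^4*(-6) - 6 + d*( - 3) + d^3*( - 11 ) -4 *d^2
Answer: 5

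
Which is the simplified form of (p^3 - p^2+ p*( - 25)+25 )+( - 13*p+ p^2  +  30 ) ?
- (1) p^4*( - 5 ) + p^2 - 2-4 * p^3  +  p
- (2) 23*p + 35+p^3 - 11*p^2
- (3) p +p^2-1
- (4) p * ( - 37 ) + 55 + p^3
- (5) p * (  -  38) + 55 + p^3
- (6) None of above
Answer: 5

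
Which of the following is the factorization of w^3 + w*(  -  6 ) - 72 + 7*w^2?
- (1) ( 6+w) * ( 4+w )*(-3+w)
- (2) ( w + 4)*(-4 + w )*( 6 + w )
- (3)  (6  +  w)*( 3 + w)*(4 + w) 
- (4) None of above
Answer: 1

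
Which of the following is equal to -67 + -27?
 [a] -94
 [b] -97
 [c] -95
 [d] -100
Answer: a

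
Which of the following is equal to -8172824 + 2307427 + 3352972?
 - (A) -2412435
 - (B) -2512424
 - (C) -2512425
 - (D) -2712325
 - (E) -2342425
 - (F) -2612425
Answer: C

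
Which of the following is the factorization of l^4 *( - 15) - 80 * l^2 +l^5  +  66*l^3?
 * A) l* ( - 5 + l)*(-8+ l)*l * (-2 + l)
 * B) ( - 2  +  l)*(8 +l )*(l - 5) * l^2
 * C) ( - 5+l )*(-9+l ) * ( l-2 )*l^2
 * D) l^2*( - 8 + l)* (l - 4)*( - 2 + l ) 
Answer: A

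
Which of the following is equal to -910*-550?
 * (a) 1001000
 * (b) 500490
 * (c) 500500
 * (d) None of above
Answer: c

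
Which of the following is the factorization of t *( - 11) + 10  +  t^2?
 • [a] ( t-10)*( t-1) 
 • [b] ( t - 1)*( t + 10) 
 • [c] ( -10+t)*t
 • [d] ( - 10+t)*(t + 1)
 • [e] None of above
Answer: a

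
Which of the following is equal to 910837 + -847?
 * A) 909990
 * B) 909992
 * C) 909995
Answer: A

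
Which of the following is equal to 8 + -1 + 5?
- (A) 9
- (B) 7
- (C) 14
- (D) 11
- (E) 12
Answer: E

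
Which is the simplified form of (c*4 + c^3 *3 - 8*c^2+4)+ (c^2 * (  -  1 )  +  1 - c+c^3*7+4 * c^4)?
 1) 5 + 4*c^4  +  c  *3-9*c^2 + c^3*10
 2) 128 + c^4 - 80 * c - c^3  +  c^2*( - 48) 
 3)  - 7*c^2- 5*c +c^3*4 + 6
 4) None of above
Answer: 1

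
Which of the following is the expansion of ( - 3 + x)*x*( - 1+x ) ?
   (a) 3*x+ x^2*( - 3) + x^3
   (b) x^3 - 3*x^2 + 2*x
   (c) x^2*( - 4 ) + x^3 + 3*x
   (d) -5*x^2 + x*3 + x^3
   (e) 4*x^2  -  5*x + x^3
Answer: c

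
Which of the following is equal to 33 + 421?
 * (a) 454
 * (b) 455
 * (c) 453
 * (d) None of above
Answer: a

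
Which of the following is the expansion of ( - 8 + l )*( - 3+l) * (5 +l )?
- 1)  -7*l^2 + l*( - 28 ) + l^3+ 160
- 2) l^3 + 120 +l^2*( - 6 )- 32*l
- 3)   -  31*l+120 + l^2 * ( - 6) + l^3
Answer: 3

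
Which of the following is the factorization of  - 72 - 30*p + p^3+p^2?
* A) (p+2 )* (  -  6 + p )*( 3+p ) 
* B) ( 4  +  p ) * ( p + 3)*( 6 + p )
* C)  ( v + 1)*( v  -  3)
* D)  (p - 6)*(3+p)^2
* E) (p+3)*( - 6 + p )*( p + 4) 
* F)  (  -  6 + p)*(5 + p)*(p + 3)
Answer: E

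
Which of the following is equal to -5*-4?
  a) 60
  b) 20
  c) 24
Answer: b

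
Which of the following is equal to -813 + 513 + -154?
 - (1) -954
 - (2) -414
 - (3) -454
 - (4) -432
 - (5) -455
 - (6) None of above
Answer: 3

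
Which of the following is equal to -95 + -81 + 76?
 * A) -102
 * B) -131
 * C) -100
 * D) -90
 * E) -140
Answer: C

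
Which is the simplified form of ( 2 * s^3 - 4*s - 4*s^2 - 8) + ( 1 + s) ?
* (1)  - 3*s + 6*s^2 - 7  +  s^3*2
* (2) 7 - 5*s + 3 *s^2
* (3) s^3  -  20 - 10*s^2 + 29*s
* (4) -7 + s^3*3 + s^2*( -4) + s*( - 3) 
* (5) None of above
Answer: 5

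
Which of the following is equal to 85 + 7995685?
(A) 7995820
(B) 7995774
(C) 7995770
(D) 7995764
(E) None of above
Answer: C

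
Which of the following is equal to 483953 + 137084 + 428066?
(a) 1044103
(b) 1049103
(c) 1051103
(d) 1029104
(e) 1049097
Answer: b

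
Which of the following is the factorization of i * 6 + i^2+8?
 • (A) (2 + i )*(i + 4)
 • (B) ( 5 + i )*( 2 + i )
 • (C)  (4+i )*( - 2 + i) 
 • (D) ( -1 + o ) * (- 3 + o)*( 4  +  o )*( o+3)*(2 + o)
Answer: A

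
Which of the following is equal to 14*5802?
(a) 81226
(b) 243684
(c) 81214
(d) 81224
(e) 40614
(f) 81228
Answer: f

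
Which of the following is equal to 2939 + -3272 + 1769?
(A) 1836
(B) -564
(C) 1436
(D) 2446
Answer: C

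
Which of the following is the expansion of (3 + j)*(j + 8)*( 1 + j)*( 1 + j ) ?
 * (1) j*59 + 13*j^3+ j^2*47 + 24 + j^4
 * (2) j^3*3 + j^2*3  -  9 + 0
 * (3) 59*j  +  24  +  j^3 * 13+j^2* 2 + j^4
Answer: 1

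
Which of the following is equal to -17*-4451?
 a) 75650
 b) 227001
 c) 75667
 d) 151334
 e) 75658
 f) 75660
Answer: c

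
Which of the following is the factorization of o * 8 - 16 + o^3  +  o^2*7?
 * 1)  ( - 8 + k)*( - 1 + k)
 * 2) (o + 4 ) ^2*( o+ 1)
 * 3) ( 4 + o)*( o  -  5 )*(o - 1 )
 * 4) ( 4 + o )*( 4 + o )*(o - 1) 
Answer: 4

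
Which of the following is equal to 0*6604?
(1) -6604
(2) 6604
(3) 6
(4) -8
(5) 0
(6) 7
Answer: 5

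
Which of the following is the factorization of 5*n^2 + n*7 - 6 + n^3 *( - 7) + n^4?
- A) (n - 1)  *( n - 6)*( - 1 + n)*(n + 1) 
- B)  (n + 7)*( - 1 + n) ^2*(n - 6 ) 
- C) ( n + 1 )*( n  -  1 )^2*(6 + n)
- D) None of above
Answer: A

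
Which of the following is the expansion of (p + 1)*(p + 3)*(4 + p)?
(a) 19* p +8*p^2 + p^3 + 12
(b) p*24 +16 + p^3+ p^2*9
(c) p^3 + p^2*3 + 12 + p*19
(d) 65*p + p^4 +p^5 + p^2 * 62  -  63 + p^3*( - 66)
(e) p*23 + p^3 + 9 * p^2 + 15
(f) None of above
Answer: a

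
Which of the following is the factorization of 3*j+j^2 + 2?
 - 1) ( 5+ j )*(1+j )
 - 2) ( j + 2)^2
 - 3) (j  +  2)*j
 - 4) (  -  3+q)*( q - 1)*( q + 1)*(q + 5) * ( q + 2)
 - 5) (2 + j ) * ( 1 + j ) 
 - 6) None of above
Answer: 5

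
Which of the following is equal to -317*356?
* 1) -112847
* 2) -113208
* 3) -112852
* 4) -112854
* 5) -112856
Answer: 3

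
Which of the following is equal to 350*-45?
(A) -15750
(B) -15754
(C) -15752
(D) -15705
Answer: A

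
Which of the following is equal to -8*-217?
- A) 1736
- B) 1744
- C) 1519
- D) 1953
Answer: A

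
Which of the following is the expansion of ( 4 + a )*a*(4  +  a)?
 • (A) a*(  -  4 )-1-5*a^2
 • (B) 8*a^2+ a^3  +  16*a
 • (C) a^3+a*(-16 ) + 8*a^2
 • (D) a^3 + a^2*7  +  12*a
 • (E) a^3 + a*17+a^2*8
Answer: B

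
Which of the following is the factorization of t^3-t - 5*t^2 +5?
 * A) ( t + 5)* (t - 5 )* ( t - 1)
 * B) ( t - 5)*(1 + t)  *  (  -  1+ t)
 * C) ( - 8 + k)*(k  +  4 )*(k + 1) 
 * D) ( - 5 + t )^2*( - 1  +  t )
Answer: B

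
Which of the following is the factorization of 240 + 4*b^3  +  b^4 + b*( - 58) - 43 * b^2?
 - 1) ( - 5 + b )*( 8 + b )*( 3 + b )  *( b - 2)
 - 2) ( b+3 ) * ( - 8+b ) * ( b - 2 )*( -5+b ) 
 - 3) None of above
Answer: 1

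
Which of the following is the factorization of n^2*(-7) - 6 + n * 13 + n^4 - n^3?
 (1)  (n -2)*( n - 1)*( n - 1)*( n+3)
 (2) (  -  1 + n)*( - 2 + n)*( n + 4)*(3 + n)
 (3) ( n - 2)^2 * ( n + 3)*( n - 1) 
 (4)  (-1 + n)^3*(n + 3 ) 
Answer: 1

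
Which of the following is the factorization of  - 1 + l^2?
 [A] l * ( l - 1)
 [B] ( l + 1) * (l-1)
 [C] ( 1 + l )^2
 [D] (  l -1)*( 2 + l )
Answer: B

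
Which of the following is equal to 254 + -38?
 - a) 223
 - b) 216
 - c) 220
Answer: b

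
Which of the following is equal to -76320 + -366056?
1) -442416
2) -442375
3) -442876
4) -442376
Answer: 4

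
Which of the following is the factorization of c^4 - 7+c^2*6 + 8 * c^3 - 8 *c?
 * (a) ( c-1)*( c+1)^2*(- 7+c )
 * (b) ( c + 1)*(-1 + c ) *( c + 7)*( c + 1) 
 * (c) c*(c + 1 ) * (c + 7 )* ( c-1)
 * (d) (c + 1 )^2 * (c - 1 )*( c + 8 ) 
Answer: b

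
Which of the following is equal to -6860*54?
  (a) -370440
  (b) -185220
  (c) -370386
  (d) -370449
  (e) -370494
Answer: a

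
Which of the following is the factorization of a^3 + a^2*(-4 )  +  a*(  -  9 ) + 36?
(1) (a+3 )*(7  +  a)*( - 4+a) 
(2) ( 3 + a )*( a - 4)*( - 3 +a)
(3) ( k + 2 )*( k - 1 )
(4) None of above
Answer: 2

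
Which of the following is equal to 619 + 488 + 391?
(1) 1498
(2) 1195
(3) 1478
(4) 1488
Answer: 1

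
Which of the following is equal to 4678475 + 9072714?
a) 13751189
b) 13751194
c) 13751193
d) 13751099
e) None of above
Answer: a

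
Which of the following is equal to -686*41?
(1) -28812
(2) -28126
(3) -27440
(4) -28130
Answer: 2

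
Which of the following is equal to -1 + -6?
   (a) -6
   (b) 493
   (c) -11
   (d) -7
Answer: d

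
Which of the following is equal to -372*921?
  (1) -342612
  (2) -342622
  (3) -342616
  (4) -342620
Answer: 1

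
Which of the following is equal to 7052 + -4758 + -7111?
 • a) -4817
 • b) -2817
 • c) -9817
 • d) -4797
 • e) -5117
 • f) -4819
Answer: a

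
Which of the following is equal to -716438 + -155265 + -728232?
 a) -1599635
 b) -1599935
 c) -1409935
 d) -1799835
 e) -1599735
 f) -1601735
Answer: b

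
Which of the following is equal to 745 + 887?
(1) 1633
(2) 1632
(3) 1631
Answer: 2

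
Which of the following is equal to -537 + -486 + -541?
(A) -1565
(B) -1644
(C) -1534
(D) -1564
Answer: D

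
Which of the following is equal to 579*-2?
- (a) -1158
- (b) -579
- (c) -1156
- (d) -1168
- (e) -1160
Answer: a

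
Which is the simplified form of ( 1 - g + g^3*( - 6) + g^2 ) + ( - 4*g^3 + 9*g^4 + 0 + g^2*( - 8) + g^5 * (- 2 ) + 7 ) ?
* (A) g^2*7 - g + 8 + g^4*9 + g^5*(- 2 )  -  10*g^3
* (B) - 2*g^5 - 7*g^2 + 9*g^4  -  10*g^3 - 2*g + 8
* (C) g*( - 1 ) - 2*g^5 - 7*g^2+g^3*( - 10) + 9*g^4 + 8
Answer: C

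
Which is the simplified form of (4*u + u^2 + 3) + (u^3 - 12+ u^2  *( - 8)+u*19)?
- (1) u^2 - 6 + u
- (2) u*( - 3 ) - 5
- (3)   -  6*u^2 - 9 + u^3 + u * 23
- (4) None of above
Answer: 4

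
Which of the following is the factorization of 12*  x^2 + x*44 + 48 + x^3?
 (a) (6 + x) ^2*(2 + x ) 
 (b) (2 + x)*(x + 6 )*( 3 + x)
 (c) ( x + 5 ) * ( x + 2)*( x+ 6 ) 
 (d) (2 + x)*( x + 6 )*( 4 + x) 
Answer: d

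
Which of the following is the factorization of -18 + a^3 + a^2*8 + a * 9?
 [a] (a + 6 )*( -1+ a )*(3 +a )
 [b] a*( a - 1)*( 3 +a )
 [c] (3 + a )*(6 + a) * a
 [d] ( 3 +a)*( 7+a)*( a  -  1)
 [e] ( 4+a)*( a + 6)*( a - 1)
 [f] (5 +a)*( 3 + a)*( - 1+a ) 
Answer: a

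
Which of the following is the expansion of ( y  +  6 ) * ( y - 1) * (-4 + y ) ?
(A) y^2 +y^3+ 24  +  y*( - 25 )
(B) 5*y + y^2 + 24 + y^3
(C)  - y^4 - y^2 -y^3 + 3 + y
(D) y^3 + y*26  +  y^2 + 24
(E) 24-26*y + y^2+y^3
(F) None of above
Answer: E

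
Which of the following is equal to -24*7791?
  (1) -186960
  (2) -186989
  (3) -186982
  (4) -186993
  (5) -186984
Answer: 5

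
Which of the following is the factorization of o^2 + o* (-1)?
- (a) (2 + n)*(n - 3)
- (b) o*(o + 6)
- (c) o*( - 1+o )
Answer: c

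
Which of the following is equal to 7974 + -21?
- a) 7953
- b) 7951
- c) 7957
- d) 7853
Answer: a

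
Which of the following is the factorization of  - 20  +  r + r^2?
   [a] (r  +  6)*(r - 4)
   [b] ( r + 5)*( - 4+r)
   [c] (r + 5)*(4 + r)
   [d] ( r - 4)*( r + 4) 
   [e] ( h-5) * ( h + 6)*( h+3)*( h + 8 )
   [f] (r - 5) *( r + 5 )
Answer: b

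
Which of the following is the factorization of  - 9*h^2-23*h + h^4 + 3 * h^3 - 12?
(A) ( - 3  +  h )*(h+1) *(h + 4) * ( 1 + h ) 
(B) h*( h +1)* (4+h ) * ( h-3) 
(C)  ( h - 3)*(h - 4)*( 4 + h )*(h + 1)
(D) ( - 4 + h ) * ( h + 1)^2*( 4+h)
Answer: A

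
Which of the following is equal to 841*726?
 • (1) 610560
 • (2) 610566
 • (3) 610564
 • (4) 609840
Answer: 2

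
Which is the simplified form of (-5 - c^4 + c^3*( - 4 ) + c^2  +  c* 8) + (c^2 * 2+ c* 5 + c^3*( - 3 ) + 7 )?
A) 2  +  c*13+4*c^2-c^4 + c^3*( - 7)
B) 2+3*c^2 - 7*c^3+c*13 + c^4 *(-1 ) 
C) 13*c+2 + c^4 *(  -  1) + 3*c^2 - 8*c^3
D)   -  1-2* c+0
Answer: B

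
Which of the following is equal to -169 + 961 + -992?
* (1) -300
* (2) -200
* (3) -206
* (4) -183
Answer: 2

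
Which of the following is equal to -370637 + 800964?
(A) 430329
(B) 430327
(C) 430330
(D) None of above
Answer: B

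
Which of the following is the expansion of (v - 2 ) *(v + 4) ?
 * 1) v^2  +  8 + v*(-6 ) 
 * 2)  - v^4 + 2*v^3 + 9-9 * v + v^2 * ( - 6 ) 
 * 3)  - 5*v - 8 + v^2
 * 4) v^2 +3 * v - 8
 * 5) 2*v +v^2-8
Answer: 5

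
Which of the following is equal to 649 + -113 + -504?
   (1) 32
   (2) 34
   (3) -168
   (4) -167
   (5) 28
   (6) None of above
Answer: 1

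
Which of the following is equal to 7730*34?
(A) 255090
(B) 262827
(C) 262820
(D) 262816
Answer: C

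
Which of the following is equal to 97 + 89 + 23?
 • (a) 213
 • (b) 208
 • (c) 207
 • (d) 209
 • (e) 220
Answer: d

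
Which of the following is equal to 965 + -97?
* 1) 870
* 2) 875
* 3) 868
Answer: 3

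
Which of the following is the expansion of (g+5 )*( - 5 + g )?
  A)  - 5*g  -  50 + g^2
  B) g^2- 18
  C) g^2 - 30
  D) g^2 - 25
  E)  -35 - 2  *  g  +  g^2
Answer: D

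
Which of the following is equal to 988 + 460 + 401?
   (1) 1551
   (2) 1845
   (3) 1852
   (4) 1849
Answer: 4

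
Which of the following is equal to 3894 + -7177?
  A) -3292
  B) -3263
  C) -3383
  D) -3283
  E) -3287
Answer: D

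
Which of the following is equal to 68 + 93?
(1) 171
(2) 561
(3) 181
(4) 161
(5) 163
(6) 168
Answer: 4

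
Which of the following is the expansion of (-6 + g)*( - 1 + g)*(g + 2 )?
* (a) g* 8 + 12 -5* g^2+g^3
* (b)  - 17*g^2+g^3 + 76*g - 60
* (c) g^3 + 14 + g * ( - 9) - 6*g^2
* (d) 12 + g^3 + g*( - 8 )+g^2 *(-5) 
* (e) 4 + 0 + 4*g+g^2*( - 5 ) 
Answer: d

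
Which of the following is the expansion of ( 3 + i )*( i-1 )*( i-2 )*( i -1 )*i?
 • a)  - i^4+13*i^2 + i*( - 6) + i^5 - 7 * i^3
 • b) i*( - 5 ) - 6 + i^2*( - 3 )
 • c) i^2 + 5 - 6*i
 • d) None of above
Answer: a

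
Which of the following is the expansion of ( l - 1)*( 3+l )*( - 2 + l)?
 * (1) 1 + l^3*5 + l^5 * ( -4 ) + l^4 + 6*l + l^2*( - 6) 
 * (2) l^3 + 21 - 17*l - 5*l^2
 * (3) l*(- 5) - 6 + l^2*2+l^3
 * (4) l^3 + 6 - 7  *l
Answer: 4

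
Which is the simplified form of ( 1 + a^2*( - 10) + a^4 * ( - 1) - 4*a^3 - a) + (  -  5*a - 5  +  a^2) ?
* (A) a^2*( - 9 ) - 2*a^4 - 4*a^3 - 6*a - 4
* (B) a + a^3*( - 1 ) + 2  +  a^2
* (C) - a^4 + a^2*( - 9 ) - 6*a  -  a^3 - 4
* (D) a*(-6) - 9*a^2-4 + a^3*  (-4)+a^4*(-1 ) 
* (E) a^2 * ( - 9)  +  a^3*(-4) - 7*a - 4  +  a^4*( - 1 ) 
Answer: D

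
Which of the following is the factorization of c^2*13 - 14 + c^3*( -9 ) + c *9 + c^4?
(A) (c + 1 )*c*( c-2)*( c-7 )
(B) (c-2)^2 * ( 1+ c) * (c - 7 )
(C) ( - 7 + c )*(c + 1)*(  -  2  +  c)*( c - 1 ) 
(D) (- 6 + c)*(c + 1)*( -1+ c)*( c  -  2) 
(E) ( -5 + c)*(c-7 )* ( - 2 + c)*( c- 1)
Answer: C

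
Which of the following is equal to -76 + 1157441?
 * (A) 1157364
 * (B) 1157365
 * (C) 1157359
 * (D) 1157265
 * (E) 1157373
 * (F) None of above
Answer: B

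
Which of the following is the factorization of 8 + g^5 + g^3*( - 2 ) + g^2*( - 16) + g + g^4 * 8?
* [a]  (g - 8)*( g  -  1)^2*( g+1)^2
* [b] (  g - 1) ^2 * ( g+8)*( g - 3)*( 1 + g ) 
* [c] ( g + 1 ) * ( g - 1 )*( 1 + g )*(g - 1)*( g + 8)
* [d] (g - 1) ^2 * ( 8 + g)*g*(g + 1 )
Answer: c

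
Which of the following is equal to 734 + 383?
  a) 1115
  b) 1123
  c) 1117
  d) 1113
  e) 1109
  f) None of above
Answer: c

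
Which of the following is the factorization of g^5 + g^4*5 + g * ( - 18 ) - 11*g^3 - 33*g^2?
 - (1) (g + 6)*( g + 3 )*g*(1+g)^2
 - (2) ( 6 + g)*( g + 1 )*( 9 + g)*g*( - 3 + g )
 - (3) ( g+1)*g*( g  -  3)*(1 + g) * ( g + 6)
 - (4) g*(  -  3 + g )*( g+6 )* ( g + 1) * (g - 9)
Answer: 3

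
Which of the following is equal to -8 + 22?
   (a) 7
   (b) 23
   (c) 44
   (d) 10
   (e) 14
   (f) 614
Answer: e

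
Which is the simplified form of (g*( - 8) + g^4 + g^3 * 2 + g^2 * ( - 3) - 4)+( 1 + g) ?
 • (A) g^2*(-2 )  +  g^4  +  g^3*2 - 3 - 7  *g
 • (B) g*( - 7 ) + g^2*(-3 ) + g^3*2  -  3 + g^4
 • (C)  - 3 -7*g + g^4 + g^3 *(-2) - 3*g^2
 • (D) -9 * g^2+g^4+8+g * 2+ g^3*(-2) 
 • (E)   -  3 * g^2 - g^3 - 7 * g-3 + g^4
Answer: B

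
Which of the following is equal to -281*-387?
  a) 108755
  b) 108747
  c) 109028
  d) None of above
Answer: b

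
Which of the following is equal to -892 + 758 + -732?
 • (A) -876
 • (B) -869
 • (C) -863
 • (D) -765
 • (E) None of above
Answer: E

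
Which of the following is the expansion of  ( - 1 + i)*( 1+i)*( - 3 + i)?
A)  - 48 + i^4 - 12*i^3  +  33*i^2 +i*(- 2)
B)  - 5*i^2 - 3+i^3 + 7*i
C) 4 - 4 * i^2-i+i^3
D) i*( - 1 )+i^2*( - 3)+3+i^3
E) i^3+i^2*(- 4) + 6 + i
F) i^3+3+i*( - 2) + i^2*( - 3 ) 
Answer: D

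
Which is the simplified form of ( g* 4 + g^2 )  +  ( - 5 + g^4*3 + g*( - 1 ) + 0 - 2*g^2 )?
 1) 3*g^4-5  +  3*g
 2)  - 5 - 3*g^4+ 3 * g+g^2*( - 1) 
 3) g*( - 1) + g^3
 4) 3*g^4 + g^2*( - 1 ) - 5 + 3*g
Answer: 4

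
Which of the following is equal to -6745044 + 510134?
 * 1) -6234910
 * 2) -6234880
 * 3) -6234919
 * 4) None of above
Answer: 1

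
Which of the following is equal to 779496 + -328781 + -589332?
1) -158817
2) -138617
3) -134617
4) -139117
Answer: 2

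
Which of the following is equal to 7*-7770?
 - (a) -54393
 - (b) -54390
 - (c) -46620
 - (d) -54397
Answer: b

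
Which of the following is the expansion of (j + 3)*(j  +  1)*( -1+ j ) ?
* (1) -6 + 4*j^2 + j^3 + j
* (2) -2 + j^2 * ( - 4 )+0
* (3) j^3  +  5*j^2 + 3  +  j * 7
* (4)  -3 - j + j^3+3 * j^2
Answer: 4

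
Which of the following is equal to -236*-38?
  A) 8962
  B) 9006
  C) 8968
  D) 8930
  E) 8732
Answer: C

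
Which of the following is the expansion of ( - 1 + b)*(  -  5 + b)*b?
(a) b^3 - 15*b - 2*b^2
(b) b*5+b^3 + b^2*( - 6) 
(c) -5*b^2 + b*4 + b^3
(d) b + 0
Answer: b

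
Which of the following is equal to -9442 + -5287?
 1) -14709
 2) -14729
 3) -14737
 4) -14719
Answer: 2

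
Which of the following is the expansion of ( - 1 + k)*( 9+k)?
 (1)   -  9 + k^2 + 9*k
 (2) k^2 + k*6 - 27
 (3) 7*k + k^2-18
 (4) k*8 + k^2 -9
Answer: 4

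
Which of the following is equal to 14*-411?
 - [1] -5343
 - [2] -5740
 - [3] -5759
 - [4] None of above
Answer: 4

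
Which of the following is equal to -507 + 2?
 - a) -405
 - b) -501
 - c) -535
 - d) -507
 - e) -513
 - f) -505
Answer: f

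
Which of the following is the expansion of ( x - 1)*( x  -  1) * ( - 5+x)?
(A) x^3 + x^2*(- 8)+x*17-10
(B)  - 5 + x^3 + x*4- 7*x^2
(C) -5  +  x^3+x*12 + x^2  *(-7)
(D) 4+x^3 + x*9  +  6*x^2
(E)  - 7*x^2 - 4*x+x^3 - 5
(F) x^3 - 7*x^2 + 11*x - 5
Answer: F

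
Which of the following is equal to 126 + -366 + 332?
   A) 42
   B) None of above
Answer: B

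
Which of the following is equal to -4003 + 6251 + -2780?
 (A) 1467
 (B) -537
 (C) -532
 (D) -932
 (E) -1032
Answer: C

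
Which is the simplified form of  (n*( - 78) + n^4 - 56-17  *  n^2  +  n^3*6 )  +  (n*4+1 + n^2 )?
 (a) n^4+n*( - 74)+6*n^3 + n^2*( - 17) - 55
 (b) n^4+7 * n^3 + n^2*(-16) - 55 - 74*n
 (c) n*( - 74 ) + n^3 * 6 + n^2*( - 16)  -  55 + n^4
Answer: c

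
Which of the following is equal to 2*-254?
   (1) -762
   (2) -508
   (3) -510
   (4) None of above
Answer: 2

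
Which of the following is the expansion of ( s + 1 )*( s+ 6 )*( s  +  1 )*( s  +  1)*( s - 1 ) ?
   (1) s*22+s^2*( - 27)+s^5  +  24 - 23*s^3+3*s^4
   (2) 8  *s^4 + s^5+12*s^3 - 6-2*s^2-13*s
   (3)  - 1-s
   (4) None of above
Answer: 2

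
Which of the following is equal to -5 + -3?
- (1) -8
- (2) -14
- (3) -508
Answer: 1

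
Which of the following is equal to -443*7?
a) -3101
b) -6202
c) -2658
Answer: a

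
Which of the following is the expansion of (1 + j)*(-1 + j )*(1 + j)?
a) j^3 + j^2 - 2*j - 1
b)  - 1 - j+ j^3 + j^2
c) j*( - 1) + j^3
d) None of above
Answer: b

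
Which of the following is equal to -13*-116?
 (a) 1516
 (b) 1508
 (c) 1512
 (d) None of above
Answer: b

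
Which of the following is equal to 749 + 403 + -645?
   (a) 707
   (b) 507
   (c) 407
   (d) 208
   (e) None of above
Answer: b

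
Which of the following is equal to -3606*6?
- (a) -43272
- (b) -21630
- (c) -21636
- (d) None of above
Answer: c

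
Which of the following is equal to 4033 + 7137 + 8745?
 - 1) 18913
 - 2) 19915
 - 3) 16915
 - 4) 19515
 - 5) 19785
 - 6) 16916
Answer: 2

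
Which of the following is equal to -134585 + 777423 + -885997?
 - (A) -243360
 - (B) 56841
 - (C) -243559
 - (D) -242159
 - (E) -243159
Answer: E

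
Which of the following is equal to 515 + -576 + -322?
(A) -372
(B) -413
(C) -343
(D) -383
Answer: D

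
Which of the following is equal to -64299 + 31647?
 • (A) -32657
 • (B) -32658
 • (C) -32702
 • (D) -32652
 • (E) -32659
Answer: D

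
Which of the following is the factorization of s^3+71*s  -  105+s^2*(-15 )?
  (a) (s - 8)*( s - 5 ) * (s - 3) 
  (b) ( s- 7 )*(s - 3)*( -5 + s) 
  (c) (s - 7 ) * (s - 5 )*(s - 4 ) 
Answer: b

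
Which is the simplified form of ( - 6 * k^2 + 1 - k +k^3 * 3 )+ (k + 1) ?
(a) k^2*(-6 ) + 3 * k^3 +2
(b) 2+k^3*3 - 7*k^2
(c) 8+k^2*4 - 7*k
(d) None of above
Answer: a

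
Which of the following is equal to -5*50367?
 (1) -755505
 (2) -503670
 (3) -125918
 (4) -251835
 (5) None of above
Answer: 4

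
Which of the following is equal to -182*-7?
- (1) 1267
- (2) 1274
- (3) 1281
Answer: 2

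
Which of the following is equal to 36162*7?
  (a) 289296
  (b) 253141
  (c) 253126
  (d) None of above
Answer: d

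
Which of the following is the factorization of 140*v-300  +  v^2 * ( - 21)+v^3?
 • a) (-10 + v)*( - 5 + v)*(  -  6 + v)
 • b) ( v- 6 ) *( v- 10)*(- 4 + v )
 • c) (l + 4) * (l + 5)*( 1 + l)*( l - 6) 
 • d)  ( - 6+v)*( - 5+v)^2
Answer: a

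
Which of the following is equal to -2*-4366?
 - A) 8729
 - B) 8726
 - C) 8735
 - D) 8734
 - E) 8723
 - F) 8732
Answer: F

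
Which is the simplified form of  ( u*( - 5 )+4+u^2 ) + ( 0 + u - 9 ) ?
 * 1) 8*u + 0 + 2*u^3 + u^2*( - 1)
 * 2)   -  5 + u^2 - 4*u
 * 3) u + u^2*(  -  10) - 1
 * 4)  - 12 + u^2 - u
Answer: 2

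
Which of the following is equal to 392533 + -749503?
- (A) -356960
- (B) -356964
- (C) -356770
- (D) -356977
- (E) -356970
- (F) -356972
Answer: E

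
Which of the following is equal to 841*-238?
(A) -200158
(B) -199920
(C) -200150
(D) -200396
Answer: A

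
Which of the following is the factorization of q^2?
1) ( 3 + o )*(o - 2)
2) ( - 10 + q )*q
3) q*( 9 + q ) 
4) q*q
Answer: 4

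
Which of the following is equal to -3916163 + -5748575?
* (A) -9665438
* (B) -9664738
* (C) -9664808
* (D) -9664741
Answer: B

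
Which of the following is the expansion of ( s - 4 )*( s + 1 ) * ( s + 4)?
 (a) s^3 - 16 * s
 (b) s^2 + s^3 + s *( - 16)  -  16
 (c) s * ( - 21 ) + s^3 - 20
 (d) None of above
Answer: b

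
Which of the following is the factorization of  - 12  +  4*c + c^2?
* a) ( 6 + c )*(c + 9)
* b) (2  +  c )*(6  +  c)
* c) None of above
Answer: c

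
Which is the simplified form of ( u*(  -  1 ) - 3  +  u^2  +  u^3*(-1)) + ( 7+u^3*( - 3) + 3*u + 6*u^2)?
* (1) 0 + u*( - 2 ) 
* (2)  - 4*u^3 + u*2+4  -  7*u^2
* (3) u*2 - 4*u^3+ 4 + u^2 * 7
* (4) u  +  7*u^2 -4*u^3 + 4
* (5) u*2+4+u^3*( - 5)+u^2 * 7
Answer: 3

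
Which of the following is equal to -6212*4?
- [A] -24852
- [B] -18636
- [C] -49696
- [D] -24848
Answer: D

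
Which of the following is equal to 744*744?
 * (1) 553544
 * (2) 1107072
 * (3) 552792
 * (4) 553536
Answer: 4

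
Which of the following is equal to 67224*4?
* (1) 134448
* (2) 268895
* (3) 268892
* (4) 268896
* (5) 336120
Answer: 4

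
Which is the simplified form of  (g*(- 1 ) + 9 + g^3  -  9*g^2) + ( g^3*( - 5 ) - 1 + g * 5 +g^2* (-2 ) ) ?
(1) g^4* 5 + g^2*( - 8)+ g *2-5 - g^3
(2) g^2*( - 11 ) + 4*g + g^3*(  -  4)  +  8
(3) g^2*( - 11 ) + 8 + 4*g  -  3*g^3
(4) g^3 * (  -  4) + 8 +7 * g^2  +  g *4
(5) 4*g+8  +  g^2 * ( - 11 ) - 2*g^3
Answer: 2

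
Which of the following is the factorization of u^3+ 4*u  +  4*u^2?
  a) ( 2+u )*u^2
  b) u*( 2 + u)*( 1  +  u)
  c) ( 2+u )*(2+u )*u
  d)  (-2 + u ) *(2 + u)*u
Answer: c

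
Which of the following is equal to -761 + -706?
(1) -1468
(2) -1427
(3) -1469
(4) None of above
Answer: 4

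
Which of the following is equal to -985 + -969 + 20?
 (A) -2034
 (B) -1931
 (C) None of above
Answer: C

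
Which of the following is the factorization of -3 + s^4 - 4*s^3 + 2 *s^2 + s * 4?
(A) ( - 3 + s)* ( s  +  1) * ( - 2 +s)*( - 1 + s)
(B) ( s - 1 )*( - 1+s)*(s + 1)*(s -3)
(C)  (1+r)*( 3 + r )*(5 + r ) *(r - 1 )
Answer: B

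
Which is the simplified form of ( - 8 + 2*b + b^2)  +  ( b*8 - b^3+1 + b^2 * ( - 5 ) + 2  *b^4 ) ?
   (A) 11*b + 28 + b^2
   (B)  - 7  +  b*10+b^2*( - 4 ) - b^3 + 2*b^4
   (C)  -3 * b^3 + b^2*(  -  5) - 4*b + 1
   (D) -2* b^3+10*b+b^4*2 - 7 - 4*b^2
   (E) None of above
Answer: B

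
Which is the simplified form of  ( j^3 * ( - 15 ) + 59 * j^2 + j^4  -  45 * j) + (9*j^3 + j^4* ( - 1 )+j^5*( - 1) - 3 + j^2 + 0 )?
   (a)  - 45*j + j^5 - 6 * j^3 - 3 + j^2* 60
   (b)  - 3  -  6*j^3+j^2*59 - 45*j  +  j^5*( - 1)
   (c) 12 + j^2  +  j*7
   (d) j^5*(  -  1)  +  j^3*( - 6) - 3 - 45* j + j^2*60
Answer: d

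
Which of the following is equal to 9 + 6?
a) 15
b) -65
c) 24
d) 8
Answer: a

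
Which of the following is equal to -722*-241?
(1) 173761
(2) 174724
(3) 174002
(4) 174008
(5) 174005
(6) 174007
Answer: 3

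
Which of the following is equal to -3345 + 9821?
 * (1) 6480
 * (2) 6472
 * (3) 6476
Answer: 3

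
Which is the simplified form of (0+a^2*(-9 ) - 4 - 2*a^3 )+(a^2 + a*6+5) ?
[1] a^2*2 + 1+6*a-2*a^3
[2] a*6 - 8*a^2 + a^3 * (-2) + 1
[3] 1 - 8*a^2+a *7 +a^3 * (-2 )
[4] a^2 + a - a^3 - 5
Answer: 2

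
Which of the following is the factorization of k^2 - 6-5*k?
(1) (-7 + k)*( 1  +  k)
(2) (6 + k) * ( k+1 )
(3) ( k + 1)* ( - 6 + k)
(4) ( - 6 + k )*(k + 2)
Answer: 3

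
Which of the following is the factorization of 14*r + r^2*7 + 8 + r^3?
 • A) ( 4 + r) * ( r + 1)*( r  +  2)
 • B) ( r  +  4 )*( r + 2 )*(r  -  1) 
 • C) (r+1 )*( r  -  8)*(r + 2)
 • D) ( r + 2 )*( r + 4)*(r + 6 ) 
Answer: A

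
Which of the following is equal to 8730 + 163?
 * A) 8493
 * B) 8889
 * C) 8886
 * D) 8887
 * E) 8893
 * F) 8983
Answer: E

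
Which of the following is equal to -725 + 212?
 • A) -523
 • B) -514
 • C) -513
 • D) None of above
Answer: C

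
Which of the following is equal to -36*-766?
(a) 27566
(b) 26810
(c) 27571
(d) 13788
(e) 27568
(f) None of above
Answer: f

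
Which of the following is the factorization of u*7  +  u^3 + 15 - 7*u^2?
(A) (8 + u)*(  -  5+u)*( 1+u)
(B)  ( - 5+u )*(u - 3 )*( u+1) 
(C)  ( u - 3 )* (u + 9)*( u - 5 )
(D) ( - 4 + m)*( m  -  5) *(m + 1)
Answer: B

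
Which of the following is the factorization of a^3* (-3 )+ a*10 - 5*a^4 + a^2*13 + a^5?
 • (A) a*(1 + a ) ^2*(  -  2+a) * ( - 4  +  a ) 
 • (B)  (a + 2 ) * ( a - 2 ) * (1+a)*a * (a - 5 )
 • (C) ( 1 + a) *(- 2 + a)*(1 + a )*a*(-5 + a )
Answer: C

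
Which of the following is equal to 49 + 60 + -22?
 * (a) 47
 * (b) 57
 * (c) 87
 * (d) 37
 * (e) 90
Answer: c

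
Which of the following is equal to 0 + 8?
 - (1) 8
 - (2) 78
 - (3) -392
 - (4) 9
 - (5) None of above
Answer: 1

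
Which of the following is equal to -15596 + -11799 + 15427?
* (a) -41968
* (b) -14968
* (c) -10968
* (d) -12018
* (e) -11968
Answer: e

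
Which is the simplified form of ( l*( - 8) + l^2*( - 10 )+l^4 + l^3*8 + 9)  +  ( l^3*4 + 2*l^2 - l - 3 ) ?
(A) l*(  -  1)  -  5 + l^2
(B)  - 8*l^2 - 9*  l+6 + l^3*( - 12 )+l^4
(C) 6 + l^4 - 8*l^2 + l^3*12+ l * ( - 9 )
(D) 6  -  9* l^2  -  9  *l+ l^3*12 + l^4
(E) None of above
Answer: C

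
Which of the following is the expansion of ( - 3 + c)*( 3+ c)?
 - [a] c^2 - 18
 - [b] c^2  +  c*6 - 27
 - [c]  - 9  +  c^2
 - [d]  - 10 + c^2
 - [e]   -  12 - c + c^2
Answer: c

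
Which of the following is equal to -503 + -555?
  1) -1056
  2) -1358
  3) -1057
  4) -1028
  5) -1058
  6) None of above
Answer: 5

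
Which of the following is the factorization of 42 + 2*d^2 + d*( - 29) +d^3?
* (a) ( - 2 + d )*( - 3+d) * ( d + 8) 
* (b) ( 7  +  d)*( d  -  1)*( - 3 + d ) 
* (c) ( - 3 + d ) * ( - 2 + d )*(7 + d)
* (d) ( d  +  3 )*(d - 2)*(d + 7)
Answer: c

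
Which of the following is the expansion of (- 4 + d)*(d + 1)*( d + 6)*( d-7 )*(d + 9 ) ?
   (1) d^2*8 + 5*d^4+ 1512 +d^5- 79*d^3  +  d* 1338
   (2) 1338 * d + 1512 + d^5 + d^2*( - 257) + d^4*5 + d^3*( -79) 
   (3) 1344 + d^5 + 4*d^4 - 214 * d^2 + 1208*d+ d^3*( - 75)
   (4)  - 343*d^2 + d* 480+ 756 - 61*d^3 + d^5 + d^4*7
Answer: 2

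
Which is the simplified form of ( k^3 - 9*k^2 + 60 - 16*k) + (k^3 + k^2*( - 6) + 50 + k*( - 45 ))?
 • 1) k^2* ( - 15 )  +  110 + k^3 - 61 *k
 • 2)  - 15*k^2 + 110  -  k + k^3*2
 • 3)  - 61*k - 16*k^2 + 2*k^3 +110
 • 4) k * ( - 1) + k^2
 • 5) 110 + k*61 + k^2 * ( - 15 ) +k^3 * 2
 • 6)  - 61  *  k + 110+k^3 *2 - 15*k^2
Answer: 6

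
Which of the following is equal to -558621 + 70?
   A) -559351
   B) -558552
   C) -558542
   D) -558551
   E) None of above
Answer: D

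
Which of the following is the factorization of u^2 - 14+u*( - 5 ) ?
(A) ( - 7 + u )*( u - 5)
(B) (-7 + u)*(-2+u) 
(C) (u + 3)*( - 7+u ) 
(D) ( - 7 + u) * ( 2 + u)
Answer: D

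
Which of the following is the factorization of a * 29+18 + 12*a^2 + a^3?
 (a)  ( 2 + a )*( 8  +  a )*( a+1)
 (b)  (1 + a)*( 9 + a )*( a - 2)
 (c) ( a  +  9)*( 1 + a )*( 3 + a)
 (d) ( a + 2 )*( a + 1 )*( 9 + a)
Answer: d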